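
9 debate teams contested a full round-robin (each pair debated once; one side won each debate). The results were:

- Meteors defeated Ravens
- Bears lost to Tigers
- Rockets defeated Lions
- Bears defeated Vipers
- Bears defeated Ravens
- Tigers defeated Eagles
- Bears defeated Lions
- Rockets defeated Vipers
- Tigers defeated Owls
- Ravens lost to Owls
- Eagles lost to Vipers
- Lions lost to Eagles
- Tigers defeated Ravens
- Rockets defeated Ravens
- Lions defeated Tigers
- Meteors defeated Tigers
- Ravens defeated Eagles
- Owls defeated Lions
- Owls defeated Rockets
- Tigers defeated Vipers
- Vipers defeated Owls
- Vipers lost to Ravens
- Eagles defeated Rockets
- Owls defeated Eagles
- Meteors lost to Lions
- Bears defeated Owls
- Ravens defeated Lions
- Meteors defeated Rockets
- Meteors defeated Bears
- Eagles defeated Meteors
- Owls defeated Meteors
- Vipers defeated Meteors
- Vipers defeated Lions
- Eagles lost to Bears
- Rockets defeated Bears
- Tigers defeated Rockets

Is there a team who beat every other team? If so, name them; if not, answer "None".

Highest win total is Tigers with 6 (out of 8 possible).
Tigers lost to Meteors, Lions, so no team went undefeated.

None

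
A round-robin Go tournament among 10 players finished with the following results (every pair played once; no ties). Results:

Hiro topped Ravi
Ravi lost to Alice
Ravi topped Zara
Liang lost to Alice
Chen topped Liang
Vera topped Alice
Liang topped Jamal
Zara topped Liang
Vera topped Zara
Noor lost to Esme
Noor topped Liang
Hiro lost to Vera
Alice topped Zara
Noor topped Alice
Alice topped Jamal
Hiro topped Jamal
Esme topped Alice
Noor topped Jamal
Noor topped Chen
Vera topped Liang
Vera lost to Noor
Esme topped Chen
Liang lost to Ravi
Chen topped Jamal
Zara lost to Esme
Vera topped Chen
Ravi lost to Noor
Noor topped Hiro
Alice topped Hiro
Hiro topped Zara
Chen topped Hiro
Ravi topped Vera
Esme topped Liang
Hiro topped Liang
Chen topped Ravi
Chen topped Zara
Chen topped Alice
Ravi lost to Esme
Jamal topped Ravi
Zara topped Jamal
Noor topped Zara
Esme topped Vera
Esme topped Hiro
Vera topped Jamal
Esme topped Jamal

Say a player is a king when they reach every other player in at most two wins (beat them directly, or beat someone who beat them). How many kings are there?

Alice cannot reach Chen, Esme, Noor in two steps.
Ravi cannot reach Esme, Noor in two steps.
Vera cannot reach Esme, Noor in two steps.
Chen cannot reach Esme, Noor in two steps.
Jamal cannot reach Alice, Chen, Esme, Hiro, Noor in two steps.
Liang cannot reach Alice, Vera, Chen, Esme, Zara, Hiro, Noor in two steps.
Esme reaches everyone (king).
Zara cannot reach Alice, Vera, Chen, Esme, Hiro, Noor in two steps.
Hiro cannot reach Alice, Chen, Esme, Noor in two steps.
Noor cannot reach Esme in two steps.
Kings: Esme — 1.

1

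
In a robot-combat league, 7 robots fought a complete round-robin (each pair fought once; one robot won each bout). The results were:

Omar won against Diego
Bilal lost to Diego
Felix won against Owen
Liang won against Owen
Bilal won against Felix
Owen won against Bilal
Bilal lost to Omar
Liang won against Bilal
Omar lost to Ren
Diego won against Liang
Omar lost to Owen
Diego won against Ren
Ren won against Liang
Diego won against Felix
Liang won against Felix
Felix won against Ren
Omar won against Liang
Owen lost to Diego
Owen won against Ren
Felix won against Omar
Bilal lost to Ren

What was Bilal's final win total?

Bilal's results: beat Felix; lost to Omar, Liang, Ren, Owen, Diego.
That is 1 win.

1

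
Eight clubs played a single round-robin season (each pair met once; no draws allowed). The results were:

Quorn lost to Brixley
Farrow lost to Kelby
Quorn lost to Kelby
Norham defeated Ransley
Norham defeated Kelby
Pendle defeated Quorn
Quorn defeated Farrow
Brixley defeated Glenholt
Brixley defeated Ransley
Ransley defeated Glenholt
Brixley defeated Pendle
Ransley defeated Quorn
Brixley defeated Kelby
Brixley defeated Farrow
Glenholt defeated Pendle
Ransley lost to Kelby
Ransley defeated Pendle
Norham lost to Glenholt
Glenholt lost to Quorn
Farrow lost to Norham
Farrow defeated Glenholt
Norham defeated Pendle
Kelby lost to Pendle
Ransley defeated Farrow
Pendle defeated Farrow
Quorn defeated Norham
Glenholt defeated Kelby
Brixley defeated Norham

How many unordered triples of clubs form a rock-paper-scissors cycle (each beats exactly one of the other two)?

Win totals: Brixley 7, Glenholt 3, Ransley 4, Norham 4, Pendle 3, Farrow 1, Quorn 3, Kelby 3.
A club with w wins dominates both others in C(w,2) triples; summing gives 21 + 3 + 6 + 6 + 3 + 0 + 3 + 3 = 45 transitive triples.
Total triples C(8,3) = 56, so cyclic triples = 56 − 45 = 11.

11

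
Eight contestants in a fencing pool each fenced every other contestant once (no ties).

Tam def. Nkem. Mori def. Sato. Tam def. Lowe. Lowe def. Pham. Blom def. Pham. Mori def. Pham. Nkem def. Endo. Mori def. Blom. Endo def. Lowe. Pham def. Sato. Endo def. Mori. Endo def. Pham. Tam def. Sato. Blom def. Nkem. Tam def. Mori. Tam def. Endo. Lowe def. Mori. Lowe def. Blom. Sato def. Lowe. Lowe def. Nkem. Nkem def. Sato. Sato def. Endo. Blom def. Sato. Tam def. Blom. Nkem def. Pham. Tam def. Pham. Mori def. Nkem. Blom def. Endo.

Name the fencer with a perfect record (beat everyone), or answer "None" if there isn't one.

Tam has 7 wins out of 7 opponents — a perfect record.

Tam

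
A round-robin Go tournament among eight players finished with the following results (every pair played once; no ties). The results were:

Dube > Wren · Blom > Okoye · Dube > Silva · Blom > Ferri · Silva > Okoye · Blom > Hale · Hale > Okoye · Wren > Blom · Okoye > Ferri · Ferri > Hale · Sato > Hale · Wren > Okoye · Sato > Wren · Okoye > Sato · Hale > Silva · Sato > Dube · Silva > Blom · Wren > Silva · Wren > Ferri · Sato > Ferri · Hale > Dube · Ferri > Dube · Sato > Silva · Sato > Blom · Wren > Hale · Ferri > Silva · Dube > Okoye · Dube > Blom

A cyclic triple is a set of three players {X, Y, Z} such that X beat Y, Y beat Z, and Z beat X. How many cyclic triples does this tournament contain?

Win totals: Silva 2, Ferri 3, Sato 6, Dube 4, Wren 5, Okoye 2, Blom 3, Hale 3.
A player with w wins dominates both others in C(w,2) triples; summing gives 1 + 3 + 15 + 6 + 10 + 1 + 3 + 3 = 42 transitive triples.
Total triples C(8,3) = 56, so cyclic triples = 56 − 42 = 14.

14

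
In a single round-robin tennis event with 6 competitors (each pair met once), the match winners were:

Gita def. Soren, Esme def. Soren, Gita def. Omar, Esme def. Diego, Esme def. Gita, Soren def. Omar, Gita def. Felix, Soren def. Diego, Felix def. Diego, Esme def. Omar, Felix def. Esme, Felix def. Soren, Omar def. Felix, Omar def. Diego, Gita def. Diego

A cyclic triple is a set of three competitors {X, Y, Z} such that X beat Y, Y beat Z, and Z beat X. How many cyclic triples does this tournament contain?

3

Of the C(6,3) = 20 triples, the cyclic ones are: {Gita, Felix, Esme}; {Omar, Felix, Soren}; {Omar, Felix, Esme}.
That is 3.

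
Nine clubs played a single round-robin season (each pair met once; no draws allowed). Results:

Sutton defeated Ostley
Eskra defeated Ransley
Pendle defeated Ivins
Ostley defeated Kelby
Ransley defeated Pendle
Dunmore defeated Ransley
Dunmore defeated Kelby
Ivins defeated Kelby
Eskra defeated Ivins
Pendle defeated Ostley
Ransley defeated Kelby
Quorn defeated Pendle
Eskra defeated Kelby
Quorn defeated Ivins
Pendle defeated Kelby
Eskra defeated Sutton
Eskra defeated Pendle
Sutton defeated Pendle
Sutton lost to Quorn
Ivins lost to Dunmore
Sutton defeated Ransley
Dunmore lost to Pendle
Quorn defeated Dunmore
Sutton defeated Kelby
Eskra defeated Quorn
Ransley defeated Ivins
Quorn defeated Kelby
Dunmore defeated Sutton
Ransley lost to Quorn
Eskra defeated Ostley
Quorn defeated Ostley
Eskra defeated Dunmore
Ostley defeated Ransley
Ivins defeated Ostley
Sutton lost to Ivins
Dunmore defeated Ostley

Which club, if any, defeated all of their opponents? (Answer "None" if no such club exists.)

Eskra

Eskra has 8 wins out of 8 opponents — a perfect record.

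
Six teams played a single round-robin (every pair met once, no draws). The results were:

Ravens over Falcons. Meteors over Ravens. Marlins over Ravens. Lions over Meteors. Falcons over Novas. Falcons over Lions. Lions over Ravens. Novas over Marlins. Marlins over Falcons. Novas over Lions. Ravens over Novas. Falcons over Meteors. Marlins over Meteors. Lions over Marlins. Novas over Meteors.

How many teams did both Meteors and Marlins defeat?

Meteors beat: Ravens.
Marlins beat: Ravens, Meteors, Falcons.
Both beat: Ravens — 1.

1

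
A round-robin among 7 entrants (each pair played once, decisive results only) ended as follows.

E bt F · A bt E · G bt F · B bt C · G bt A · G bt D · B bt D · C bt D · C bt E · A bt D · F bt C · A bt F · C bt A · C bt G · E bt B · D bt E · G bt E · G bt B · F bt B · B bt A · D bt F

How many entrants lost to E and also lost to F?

1

E beat: B, F.
F beat: B, C.
Both beat: B — 1.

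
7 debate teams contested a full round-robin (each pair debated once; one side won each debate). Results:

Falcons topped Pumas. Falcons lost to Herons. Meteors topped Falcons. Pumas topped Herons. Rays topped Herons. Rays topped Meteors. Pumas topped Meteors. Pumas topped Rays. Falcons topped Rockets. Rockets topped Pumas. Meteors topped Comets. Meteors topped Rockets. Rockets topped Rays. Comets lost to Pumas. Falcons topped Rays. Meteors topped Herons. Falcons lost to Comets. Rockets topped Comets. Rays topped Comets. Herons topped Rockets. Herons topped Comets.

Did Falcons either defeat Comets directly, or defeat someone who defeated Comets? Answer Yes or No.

Falcons did not beat Comets directly.
Falcons beat Rays, Pumas, Rockets. Of those, Rays beat Comets.

Yes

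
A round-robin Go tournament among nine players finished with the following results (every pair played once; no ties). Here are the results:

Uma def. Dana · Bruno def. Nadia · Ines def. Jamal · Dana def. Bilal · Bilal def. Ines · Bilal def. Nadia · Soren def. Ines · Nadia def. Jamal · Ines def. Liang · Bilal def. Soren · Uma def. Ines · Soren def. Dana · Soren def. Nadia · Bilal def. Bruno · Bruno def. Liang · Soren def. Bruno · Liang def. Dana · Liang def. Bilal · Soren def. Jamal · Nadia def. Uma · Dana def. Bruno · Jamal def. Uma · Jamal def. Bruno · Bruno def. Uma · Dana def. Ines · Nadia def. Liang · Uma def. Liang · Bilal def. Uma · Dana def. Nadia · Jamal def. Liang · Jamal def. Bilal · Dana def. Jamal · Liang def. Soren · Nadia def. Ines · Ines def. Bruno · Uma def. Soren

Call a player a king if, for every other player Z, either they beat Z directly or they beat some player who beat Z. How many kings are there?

9

Nadia reaches everyone (king).
Uma reaches everyone (king).
Jamal reaches everyone (king).
Ines reaches everyone (king).
Soren reaches everyone (king).
Bilal reaches everyone (king).
Dana reaches everyone (king).
Bruno reaches everyone (king).
Liang reaches everyone (king).
Kings: Nadia, Uma, Jamal, Ines, Soren, Bilal, Dana, Bruno, Liang — 9.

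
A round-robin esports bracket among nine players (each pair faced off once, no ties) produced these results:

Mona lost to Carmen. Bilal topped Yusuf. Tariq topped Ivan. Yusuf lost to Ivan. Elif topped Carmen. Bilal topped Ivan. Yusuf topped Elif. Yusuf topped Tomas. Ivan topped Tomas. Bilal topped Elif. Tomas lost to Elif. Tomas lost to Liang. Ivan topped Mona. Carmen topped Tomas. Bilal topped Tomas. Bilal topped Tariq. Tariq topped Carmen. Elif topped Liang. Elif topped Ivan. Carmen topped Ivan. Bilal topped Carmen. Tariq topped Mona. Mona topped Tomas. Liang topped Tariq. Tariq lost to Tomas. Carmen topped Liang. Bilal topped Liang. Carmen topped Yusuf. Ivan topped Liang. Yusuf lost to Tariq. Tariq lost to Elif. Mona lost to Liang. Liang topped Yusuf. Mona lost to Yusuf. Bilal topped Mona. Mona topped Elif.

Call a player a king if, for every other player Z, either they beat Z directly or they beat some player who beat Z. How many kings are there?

Yusuf cannot reach Bilal in two steps.
Bilal reaches everyone (king).
Carmen cannot reach Bilal in two steps.
Liang cannot reach Bilal in two steps.
Tariq cannot reach Bilal in two steps.
Tomas cannot reach Bilal, Liang, Elif in two steps.
Elif cannot reach Bilal in two steps.
Ivan cannot reach Bilal, Carmen in two steps.
Mona cannot reach Yusuf, Bilal in two steps.
Kings: Bilal — 1.

1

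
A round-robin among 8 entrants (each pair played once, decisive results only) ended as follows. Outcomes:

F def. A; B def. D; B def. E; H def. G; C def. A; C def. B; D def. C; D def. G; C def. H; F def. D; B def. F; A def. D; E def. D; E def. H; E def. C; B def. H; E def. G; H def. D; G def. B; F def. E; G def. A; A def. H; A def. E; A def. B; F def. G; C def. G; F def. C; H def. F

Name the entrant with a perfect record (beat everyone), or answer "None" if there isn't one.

None

Highest win total is F with 5 (out of 7 possible).
F lost to B, H, so no entrant went undefeated.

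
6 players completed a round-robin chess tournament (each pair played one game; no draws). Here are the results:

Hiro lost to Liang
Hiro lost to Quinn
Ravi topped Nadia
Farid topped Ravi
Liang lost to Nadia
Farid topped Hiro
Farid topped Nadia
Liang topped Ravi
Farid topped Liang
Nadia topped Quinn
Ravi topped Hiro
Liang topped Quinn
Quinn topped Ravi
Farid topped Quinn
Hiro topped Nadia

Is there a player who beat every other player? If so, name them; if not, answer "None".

Farid

Farid has 5 wins out of 5 opponents — a perfect record.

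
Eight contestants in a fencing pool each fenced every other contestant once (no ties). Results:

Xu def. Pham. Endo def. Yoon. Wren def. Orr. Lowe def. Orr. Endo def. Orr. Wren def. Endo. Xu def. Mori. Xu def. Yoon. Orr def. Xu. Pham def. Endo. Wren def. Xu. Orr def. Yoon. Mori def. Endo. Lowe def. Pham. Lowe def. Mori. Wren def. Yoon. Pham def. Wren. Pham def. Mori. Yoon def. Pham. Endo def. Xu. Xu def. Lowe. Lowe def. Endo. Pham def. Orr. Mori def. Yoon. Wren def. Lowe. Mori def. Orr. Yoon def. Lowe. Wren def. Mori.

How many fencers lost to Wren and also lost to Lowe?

3

Wren beat: Endo, Mori, Orr, Xu, Lowe, Yoon.
Lowe beat: Endo, Mori, Pham, Orr.
Both beat: Endo, Mori, Orr — 3.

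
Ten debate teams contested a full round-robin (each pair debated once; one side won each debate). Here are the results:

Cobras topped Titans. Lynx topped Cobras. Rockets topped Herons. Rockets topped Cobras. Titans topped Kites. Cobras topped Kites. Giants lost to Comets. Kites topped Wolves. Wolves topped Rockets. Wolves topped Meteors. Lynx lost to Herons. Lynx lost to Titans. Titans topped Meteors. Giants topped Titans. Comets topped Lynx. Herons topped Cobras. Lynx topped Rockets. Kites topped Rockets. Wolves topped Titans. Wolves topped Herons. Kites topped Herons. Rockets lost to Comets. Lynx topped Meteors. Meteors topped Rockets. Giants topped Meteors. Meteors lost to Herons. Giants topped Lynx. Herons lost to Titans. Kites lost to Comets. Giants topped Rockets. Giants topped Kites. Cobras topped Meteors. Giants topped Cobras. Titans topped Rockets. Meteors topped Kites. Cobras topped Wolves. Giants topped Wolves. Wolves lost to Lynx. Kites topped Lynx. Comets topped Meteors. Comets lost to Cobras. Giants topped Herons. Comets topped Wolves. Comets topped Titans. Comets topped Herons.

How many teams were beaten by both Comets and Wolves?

Comets beat: Herons, Kites, Lynx, Wolves, Rockets, Meteors, Giants, Titans.
Wolves beat: Herons, Rockets, Meteors, Titans.
Both beat: Herons, Rockets, Meteors, Titans — 4.

4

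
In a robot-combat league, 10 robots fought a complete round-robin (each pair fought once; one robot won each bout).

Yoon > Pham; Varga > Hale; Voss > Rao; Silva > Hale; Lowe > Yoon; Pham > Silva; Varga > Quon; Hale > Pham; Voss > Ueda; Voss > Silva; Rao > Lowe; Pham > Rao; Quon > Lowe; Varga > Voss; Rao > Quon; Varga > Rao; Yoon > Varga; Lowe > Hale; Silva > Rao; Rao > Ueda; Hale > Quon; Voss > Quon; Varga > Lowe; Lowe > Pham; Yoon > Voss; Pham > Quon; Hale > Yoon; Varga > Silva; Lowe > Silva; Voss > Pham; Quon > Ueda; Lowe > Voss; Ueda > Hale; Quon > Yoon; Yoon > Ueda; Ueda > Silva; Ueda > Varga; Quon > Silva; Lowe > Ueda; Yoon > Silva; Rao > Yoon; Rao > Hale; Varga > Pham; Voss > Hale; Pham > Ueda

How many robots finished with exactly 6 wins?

Win totals: Pham 4, Varga 7, Lowe 6, Voss 6, Ueda 3, Quon 4, Silva 2, Hale 3, Yoon 5, Rao 5.
Exactly 6: Lowe, Voss — 2 robots.

2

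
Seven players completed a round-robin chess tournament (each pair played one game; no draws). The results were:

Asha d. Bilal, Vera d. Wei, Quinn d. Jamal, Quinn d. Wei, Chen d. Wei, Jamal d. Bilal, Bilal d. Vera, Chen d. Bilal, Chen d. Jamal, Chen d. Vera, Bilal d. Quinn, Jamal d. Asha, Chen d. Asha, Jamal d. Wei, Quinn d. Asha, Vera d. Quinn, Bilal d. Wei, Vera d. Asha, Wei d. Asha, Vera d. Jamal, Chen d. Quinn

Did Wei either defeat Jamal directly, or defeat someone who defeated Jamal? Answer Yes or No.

Wei did not beat Jamal directly.
Wei beat Asha, but each of them lost to Jamal. No two-step path.

No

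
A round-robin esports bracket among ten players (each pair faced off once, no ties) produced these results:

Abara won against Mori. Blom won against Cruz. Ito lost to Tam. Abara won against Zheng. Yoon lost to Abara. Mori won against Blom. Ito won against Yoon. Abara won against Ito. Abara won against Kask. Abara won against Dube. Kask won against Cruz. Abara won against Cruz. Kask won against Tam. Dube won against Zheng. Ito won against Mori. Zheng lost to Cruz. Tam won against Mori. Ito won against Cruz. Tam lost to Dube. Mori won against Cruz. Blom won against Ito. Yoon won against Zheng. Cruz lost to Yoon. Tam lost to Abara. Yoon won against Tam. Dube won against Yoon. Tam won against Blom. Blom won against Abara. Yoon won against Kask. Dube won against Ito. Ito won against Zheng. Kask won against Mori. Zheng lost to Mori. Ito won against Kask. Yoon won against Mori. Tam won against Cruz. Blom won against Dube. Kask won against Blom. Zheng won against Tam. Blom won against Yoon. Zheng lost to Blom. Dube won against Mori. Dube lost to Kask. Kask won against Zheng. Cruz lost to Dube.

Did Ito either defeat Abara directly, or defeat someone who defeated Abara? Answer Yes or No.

Ito did not beat Abara directly.
Ito beat Cruz, Mori, Kask, Zheng, Yoon, but each of them lost to Abara. No two-step path.

No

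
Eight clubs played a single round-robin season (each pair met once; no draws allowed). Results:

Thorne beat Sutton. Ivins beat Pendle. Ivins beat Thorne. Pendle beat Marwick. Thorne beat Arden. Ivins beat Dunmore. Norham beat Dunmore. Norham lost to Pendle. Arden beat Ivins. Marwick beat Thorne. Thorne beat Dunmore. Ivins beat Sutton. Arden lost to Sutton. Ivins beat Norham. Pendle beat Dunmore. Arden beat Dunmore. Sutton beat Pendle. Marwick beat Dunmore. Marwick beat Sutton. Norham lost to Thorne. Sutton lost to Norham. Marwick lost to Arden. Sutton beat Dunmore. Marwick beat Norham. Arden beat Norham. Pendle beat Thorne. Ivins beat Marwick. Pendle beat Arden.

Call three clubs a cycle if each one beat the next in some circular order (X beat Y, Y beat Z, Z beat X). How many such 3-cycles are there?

9

Win totals: Ivins 6, Norham 2, Arden 4, Dunmore 0, Thorne 4, Pendle 5, Sutton 3, Marwick 4.
A club with w wins dominates both others in C(w,2) triples; summing gives 15 + 1 + 6 + 0 + 6 + 10 + 3 + 6 = 47 transitive triples.
Total triples C(8,3) = 56, so cyclic triples = 56 − 47 = 9.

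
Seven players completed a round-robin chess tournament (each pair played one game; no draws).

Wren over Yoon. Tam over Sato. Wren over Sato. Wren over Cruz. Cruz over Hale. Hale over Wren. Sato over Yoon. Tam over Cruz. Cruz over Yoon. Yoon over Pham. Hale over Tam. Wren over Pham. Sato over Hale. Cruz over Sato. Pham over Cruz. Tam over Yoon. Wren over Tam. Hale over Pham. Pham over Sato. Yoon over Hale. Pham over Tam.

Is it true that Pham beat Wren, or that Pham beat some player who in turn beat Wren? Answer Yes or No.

Pham did not beat Wren directly.
Pham beat Sato, Cruz, Tam, but each of them lost to Wren. No two-step path.

No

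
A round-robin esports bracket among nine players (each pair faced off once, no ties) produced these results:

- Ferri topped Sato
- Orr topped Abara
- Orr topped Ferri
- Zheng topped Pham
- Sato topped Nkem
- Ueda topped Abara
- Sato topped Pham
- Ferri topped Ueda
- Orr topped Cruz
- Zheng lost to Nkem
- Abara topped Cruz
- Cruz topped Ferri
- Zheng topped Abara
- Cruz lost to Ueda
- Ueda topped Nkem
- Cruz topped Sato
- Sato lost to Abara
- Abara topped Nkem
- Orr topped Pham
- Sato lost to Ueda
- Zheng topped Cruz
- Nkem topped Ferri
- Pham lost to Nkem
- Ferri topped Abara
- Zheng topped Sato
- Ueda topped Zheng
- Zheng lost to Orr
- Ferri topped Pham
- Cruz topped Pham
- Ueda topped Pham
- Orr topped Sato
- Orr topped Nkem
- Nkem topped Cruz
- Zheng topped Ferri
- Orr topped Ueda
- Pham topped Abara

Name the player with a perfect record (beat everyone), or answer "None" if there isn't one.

Orr

Orr has 8 wins out of 8 opponents — a perfect record.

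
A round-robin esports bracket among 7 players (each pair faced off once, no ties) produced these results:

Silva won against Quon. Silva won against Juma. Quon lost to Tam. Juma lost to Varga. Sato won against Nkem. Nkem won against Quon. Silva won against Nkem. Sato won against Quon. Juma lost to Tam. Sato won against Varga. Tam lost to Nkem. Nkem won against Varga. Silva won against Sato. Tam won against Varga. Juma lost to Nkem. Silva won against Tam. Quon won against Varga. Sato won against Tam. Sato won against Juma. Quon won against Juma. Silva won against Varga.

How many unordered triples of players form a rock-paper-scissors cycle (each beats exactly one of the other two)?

0

Win totals: Sato 5, Nkem 4, Varga 1, Tam 3, Juma 0, Silva 6, Quon 2.
A player with w wins dominates both others in C(w,2) triples; summing gives 10 + 6 + 0 + 3 + 0 + 15 + 1 = 35 transitive triples.
Total triples C(7,3) = 35, so cyclic triples = 35 − 35 = 0.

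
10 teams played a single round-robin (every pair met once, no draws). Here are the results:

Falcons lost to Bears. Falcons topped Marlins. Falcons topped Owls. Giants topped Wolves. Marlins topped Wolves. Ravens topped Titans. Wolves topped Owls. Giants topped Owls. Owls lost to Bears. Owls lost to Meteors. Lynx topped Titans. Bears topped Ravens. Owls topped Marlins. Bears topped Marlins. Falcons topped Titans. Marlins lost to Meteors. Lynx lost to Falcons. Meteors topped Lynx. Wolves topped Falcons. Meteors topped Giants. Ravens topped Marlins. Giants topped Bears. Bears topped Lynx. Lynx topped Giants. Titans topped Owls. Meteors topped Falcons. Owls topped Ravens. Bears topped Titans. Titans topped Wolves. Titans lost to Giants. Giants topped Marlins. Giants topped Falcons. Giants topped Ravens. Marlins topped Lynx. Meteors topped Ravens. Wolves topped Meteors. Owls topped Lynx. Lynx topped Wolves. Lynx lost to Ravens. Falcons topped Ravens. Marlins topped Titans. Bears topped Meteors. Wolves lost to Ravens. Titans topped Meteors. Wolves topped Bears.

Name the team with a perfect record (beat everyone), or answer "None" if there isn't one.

None

Highest win total is Giants with 7 (out of 9 possible).
Giants lost to Lynx, Meteors, so no team went undefeated.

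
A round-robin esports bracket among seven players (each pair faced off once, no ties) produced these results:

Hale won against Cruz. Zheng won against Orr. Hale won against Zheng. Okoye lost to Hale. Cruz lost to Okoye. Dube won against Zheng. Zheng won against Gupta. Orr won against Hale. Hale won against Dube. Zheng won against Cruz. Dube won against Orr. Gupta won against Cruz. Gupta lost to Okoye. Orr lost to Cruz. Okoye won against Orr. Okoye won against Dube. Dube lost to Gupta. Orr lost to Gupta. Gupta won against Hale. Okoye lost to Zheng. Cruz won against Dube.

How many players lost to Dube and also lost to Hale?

1

Dube beat: Zheng, Orr.
Hale beat: Zheng, Cruz, Dube, Okoye.
Both beat: Zheng — 1.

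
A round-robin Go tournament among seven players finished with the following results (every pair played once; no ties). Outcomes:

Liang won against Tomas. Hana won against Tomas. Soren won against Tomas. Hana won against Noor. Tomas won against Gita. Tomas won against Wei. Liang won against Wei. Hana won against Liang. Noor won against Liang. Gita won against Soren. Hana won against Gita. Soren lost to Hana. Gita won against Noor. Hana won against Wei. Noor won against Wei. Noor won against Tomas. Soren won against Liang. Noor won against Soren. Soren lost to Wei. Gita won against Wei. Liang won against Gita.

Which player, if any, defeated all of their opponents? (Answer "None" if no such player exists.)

Hana

Hana has 6 wins out of 6 opponents — a perfect record.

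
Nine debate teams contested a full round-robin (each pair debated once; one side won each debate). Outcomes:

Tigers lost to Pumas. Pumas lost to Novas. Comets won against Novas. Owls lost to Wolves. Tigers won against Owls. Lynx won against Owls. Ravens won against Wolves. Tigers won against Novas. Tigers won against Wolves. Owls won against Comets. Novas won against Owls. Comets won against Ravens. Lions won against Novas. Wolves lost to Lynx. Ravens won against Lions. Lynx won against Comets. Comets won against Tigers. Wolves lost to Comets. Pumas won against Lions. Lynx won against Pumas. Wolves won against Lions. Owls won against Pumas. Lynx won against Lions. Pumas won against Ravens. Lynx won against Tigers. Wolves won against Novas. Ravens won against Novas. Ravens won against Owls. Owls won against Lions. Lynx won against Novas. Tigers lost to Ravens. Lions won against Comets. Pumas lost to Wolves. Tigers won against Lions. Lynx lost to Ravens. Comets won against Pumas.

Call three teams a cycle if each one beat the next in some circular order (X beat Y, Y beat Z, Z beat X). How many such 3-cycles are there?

18

Win totals: Novas 2, Lynx 7, Tigers 4, Wolves 4, Lions 2, Comets 5, Pumas 3, Ravens 6, Owls 3.
A team with w wins dominates both others in C(w,2) triples; summing gives 1 + 21 + 6 + 6 + 1 + 10 + 3 + 15 + 3 = 66 transitive triples.
Total triples C(9,3) = 84, so cyclic triples = 84 − 66 = 18.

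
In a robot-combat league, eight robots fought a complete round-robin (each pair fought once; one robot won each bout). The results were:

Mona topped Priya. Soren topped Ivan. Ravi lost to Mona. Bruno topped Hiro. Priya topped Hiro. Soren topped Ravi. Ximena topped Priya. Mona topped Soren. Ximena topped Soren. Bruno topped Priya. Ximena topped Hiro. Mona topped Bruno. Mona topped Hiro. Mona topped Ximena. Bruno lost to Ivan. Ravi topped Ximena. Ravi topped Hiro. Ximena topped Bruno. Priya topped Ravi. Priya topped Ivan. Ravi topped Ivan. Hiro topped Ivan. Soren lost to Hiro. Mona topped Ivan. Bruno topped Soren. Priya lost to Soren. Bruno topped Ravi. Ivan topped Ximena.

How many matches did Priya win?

Priya's results: beat Ivan, Ravi, Hiro; lost to Mona, Bruno, Soren, Ximena.
That is 3 wins.

3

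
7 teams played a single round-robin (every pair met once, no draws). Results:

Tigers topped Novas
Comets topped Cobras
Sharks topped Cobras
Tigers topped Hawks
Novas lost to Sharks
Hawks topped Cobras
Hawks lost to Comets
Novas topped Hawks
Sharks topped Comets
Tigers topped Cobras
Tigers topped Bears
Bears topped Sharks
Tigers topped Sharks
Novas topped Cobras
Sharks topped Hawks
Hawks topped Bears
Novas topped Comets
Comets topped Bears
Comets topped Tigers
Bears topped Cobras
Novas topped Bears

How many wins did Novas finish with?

Novas' results: beat Comets, Hawks, Cobras, Bears; lost to Sharks, Tigers.
That is 4 wins.

4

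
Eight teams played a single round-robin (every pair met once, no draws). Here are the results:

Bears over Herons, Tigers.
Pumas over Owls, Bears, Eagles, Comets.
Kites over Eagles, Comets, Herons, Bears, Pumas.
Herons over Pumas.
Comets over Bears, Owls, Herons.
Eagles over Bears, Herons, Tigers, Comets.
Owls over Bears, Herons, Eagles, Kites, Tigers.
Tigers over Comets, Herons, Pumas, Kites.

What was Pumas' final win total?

Pumas' results: beat Bears, Eagles, Owls, Comets; lost to Tigers, Herons, Kites.
That is 4 wins.

4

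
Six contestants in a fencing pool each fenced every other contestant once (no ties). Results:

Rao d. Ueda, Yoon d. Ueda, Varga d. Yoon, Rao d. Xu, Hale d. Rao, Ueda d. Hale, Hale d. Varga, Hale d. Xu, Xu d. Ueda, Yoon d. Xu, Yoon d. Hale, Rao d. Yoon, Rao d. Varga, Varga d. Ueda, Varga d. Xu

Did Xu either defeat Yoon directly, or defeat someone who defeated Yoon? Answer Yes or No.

Xu did not beat Yoon directly.
Xu beat Ueda, but each of them lost to Yoon. No two-step path.

No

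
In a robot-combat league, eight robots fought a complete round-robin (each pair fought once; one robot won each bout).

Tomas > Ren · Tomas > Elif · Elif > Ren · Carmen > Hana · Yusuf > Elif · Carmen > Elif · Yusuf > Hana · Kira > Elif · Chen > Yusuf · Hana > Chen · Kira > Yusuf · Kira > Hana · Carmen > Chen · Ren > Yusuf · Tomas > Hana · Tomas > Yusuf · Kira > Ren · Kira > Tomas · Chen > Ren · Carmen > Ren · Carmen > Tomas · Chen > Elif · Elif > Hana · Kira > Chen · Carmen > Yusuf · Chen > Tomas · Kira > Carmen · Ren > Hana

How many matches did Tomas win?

Tomas' results: beat Hana, Ren, Yusuf, Elif; lost to Kira, Chen, Carmen.
That is 4 wins.

4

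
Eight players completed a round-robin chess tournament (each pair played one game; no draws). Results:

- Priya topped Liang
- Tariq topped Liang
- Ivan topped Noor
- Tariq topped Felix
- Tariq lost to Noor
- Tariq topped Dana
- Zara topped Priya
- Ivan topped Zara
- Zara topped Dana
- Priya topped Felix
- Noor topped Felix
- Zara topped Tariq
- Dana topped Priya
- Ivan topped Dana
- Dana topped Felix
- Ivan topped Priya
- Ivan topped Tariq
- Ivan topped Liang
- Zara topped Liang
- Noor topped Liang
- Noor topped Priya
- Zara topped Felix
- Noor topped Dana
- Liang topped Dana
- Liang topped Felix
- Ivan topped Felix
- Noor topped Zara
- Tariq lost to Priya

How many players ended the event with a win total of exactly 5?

1

Win totals: Dana 2, Noor 6, Ivan 7, Zara 5, Liang 2, Priya 3, Felix 0, Tariq 3.
Exactly 5: Zara — 1 player.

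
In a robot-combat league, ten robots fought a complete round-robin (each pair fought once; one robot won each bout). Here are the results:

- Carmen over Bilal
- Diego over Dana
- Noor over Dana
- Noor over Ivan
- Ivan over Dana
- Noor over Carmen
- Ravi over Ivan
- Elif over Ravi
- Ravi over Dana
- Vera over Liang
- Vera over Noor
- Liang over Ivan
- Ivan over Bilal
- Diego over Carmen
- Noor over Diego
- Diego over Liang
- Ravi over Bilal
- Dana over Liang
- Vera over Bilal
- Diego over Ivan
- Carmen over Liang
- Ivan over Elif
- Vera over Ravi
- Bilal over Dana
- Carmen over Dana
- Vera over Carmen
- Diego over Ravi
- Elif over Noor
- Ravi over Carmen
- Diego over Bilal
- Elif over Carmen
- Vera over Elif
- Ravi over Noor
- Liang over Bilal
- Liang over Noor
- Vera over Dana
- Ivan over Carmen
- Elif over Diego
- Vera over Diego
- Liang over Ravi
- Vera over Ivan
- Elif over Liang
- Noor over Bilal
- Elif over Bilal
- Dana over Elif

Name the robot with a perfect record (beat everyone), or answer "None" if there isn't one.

Vera has 9 wins out of 9 opponents — a perfect record.

Vera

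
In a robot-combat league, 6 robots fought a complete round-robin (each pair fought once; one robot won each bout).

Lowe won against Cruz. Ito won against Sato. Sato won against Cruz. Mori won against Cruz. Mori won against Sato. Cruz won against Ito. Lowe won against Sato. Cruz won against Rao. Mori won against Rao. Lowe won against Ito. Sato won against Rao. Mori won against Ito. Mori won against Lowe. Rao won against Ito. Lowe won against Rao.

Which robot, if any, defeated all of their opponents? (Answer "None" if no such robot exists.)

Mori has 5 wins out of 5 opponents — a perfect record.

Mori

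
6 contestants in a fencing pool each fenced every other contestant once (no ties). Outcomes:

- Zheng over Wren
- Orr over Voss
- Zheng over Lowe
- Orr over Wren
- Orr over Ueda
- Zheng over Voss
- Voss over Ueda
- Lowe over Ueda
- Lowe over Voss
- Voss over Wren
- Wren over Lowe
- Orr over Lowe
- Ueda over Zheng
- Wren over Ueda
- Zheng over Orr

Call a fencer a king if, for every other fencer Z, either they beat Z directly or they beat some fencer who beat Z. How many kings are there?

3

Orr reaches everyone (king).
Lowe cannot reach Orr in two steps.
Ueda reaches everyone (king).
Wren cannot reach Orr in two steps.
Zheng reaches everyone (king).
Voss cannot reach Orr in two steps.
Kings: Orr, Ueda, Zheng — 3.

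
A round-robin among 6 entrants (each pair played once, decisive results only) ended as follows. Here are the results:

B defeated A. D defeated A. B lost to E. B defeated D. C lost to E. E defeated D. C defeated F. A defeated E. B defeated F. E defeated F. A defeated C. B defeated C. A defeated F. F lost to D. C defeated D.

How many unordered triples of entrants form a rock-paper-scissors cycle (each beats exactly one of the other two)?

Win totals: A 3, B 4, C 2, D 2, E 4, F 0.
An entrant with w wins dominates both others in C(w,2) triples; summing gives 3 + 6 + 1 + 1 + 6 + 0 = 17 transitive triples.
Total triples C(6,3) = 20, so cyclic triples = 20 − 17 = 3.

3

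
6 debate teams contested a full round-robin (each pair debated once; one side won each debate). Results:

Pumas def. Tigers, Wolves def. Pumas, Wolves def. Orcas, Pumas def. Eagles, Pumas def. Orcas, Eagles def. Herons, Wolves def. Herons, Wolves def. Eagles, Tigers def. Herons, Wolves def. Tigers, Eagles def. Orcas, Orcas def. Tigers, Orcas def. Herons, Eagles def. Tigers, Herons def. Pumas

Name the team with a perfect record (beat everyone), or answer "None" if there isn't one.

Wolves has 5 wins out of 5 opponents — a perfect record.

Wolves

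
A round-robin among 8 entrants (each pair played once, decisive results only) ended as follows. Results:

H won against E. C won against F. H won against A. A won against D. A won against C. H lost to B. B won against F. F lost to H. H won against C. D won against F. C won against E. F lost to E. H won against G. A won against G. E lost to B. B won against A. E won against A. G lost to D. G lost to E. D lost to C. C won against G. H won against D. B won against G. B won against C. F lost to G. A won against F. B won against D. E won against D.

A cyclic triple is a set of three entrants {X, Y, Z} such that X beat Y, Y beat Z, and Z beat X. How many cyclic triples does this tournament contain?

1

Win totals: A 4, B 7, C 4, D 2, E 4, F 0, G 1, H 6.
An entrant with w wins dominates both others in C(w,2) triples; summing gives 6 + 21 + 6 + 1 + 6 + 0 + 0 + 15 = 55 transitive triples.
Total triples C(8,3) = 56, so cyclic triples = 56 − 55 = 1.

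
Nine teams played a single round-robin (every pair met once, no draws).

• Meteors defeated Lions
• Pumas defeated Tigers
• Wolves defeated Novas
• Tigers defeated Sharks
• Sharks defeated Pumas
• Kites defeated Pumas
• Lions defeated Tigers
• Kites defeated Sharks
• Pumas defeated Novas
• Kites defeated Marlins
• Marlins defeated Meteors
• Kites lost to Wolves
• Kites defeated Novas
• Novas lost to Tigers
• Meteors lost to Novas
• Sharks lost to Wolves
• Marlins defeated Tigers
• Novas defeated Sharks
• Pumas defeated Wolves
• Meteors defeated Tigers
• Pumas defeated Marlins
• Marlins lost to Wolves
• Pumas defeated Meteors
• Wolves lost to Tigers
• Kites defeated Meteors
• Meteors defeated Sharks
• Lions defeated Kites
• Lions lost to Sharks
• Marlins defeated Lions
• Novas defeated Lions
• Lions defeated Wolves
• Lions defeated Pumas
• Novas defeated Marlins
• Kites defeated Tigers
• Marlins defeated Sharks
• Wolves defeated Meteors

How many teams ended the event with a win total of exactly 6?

Win totals: Pumas 5, Lions 4, Marlins 4, Sharks 2, Wolves 5, Tigers 3, Meteors 3, Novas 4, Kites 6.
Exactly 6: Kites — 1 team.

1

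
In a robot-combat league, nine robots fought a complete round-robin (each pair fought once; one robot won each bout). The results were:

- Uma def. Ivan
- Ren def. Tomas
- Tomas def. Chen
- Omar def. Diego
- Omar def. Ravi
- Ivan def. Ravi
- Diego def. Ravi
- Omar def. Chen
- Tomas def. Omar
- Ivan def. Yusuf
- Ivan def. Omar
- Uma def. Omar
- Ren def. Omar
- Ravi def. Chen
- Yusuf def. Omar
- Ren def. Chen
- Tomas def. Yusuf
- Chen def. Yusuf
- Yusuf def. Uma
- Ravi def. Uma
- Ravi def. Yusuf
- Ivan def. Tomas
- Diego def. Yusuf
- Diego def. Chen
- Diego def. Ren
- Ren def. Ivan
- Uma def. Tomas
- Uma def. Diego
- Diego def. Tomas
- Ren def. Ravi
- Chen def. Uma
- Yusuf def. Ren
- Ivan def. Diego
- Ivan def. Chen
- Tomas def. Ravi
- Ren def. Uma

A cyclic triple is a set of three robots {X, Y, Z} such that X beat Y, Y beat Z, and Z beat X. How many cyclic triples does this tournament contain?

22

Win totals: Ravi 3, Ivan 6, Chen 2, Tomas 4, Yusuf 3, Ren 6, Diego 5, Omar 3, Uma 4.
A robot with w wins dominates both others in C(w,2) triples; summing gives 3 + 15 + 1 + 6 + 3 + 15 + 10 + 3 + 6 = 62 transitive triples.
Total triples C(9,3) = 84, so cyclic triples = 84 − 62 = 22.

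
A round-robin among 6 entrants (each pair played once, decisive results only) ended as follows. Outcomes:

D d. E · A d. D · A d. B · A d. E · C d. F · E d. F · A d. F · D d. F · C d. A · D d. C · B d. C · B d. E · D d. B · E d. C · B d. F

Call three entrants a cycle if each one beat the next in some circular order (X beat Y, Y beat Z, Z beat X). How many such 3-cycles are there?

3

Win totals: A 4, B 3, C 2, D 4, E 2, F 0.
An entrant with w wins dominates both others in C(w,2) triples; summing gives 6 + 3 + 1 + 6 + 1 + 0 = 17 transitive triples.
Total triples C(6,3) = 20, so cyclic triples = 20 − 17 = 3.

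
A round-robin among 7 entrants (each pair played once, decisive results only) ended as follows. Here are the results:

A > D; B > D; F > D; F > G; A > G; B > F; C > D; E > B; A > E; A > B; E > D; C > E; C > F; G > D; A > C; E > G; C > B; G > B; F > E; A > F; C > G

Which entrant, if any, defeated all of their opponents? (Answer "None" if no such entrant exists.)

A has 6 wins out of 6 opponents — a perfect record.

A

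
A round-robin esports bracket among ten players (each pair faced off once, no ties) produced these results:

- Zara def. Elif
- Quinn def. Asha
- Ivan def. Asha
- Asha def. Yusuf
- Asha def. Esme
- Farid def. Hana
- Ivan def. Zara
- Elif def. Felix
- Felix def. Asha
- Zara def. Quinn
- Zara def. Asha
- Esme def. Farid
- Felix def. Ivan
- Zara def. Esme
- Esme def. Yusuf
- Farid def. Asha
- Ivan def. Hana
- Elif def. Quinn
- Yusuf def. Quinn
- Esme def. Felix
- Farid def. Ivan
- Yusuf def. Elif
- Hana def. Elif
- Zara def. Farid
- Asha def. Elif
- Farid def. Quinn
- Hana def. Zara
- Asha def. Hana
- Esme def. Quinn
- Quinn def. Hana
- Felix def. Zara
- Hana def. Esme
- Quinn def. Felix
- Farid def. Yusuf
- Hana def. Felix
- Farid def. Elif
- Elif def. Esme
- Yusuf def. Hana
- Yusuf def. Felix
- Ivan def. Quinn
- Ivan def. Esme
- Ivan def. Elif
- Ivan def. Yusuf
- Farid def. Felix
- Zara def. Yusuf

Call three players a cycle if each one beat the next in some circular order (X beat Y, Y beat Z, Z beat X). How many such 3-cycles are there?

30

Win totals: Asha 4, Farid 7, Hana 4, Esme 4, Elif 3, Yusuf 4, Ivan 7, Zara 6, Quinn 3, Felix 3.
A player with w wins dominates both others in C(w,2) triples; summing gives 6 + 21 + 6 + 6 + 3 + 6 + 21 + 15 + 3 + 3 = 90 transitive triples.
Total triples C(10,3) = 120, so cyclic triples = 120 − 90 = 30.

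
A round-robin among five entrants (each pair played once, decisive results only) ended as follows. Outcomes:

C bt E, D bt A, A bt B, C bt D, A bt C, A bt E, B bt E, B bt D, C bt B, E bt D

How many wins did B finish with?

2

B's results: beat D, E; lost to A, C.
That is 2 wins.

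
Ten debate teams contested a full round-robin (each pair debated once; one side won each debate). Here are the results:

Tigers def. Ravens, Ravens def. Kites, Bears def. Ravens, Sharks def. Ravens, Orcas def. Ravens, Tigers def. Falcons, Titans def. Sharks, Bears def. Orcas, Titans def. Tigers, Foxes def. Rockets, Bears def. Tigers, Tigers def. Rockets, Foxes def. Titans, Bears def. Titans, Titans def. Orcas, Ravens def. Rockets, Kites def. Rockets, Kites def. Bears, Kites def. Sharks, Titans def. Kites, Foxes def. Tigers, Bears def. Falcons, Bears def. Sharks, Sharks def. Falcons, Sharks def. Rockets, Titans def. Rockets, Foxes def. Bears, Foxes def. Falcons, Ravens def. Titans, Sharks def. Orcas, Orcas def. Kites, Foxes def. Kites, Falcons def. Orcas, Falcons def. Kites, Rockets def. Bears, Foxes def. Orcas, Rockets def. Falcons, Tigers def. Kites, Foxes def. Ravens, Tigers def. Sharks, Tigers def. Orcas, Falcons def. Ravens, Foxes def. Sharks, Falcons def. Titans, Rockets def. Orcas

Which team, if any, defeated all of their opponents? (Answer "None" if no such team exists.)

Foxes has 9 wins out of 9 opponents — a perfect record.

Foxes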